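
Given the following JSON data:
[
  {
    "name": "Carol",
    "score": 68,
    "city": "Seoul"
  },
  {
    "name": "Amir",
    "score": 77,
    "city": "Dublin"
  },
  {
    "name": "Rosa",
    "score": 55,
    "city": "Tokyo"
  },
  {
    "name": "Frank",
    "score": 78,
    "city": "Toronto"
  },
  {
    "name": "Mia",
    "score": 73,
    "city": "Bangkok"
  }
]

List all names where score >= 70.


Filtering records where score >= 70:
  Carol (score=68) -> no
  Amir (score=77) -> YES
  Rosa (score=55) -> no
  Frank (score=78) -> YES
  Mia (score=73) -> YES


ANSWER: Amir, Frank, Mia


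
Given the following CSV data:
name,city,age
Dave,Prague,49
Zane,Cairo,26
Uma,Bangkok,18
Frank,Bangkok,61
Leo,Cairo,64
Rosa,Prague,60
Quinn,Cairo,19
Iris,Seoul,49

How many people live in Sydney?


Scanning city column for 'Sydney':
Total matches: 0

ANSWER: 0


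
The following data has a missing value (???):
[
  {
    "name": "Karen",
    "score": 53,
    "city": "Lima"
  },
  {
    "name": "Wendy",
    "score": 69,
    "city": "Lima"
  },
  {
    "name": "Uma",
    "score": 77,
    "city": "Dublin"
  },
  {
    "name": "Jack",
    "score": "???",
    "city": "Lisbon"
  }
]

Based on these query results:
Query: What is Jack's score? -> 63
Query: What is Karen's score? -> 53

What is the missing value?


The missing value is Jack's score
From query: Jack's score = 63

ANSWER: 63


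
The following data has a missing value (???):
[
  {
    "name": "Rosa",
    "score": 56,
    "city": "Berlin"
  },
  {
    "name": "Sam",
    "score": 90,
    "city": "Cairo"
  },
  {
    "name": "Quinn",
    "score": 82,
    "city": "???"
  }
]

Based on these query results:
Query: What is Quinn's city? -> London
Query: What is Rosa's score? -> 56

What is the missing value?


The missing value is Quinn's city
From query: Quinn's city = London

ANSWER: London


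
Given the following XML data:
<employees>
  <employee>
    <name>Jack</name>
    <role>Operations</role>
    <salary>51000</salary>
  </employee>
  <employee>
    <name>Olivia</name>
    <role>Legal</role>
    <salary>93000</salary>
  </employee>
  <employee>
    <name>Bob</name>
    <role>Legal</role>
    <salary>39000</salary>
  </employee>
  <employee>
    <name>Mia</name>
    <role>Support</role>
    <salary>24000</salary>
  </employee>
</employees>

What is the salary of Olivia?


Searching for <employee> with <name>Olivia</name>
Found at position 2
<salary>93000</salary>

ANSWER: 93000


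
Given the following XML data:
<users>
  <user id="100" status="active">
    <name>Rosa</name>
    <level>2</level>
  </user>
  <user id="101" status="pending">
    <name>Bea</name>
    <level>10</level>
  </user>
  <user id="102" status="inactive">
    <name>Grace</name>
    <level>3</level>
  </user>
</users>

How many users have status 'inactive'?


Counting users with status='inactive':
  Grace (id=102) -> MATCH
Count: 1

ANSWER: 1


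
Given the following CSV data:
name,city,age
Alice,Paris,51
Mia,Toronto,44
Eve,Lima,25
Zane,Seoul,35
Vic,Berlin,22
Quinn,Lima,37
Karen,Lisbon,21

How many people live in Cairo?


Scanning city column for 'Cairo':
Total matches: 0

ANSWER: 0


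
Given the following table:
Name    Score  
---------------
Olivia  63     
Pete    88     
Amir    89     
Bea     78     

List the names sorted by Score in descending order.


Sorting by Score (descending):
  Amir: 89
  Pete: 88
  Bea: 78
  Olivia: 63


ANSWER: Amir, Pete, Bea, Olivia


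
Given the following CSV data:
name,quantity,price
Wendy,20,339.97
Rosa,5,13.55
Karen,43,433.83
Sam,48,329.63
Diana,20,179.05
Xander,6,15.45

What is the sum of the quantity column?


Values in 'quantity' column:
  Row 1: 20
  Row 2: 5
  Row 3: 43
  Row 4: 48
  Row 5: 20
  Row 6: 6
Sum = 20 + 5 + 43 + 48 + 20 + 6 = 142

ANSWER: 142


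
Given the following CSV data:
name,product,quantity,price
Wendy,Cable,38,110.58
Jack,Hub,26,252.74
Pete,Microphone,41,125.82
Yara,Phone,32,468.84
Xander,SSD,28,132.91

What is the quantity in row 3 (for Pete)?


Row 3: Pete
Column 'quantity' = 41

ANSWER: 41


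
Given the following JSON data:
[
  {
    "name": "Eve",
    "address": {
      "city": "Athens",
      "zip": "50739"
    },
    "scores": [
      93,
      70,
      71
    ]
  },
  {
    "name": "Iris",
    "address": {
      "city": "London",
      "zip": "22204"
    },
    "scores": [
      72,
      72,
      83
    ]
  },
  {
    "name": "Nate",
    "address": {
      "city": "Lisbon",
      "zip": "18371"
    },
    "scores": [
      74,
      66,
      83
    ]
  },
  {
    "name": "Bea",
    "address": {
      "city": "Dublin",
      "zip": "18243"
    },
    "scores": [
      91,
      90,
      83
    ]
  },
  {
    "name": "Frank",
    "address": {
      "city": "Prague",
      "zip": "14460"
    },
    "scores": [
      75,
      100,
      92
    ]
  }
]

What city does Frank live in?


Path: records[4].address.city
Value: Prague

ANSWER: Prague


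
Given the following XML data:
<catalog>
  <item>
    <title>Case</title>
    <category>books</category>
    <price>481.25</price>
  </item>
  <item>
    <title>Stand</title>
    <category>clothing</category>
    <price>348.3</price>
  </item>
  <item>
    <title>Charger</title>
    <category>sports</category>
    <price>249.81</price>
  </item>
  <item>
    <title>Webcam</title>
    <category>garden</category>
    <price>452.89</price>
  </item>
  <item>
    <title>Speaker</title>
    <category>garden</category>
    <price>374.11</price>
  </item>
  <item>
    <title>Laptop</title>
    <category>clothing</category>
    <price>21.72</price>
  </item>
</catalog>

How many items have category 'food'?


Scanning <item> elements for <category>food</category>:
Count: 0

ANSWER: 0


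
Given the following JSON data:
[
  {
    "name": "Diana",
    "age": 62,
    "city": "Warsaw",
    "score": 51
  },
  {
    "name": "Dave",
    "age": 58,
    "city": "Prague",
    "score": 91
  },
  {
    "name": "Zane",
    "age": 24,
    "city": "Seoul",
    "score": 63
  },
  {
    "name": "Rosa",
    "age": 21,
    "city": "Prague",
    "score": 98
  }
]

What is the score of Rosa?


Looking up record where name = Rosa
Record index: 3
Field 'score' = 98

ANSWER: 98


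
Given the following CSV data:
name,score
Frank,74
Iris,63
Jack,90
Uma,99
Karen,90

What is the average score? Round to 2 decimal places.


Scores: 74, 63, 90, 99, 90
Sum = 416
Count = 5
Average = 416 / 5 = 83.20

ANSWER: 83.20


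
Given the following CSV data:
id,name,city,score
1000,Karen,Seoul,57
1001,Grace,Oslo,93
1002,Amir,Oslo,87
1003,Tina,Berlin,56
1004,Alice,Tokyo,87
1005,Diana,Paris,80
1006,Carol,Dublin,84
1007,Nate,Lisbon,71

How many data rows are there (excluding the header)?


Counting rows (excluding header):
Header: id,name,city,score
Data rows: 8

ANSWER: 8


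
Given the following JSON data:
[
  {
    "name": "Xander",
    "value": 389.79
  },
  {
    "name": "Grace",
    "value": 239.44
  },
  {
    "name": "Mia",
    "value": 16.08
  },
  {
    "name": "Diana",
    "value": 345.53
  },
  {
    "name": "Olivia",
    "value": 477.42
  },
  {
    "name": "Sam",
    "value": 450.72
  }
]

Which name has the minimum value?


Comparing values:
  Xander: 389.79
  Grace: 239.44
  Mia: 16.08
  Diana: 345.53
  Olivia: 477.42
  Sam: 450.72
Minimum: Mia (16.08)

ANSWER: Mia


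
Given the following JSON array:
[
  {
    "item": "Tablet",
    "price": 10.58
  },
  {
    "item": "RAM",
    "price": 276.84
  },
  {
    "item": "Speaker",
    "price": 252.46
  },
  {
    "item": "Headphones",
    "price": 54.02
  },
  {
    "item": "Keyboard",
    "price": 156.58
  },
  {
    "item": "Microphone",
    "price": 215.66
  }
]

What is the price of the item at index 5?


Array index 5 -> Microphone
price = 215.66

ANSWER: 215.66


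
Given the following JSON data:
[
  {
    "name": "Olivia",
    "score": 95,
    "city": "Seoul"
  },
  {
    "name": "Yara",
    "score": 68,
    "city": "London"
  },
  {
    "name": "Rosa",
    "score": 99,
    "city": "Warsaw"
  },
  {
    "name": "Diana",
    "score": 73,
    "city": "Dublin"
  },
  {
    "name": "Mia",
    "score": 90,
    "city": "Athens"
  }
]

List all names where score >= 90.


Filtering records where score >= 90:
  Olivia (score=95) -> YES
  Yara (score=68) -> no
  Rosa (score=99) -> YES
  Diana (score=73) -> no
  Mia (score=90) -> YES


ANSWER: Olivia, Rosa, Mia


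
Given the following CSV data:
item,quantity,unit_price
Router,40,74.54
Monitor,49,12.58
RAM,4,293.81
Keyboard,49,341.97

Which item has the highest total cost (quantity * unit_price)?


Computing row totals:
  Router: 2981.6
  Monitor: 616.42
  RAM: 1175.24
  Keyboard: 16756.53
Maximum: Keyboard (16756.53)

ANSWER: Keyboard


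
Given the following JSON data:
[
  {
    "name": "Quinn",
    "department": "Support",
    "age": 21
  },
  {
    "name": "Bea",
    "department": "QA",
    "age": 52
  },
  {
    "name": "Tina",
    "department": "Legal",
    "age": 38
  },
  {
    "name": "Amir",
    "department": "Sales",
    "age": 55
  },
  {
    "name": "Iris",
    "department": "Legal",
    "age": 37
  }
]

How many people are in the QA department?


Scanning records for department = QA
  Record 1: Bea
Count: 1

ANSWER: 1


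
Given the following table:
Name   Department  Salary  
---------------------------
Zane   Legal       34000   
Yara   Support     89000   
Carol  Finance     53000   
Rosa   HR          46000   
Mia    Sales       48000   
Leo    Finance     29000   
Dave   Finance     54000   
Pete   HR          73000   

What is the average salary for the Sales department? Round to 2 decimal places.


Sales department members:
  Mia: 48000
Sum = 48000
Count = 1
Average = 48000 / 1 = 48000.00

ANSWER: 48000.00


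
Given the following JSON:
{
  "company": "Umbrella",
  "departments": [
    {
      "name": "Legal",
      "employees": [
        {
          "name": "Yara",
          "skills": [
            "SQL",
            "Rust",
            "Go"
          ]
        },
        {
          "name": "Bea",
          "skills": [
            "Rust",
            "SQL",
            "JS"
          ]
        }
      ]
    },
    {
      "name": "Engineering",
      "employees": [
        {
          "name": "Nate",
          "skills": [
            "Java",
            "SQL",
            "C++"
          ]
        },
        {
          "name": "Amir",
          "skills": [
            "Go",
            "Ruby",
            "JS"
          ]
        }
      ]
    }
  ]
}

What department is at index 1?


Path: departments[1].name
Value: Engineering

ANSWER: Engineering


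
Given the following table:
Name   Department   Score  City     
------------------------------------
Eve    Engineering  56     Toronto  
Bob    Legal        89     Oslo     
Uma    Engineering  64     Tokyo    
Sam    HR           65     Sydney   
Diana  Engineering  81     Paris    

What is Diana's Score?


Row 5: Diana
Score = 81

ANSWER: 81


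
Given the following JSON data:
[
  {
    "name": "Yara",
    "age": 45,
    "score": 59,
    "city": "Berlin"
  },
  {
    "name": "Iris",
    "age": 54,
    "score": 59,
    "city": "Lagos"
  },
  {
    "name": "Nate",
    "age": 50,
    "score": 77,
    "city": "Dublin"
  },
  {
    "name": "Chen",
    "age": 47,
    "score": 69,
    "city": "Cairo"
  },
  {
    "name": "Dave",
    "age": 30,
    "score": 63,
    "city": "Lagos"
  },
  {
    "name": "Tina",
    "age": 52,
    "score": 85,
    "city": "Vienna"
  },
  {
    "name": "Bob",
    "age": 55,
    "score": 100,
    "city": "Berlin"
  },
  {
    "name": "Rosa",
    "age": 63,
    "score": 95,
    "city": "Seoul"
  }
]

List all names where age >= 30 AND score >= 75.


Checking both conditions:
  Yara (age=45, score=59) -> no
  Iris (age=54, score=59) -> no
  Nate (age=50, score=77) -> YES
  Chen (age=47, score=69) -> no
  Dave (age=30, score=63) -> no
  Tina (age=52, score=85) -> YES
  Bob (age=55, score=100) -> YES
  Rosa (age=63, score=95) -> YES


ANSWER: Nate, Tina, Bob, Rosa


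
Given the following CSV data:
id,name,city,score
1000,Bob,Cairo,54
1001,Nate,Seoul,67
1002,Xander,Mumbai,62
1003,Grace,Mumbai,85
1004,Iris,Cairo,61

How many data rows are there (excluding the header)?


Counting rows (excluding header):
Header: id,name,city,score
Data rows: 5

ANSWER: 5


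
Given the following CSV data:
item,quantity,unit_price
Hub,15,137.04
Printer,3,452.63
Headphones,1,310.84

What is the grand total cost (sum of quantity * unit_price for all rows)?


Computing row totals:
  Hub: 15 * 137.04 = 2055.6
  Printer: 3 * 452.63 = 1357.89
  Headphones: 1 * 310.84 = 310.84
Grand total = 2055.6 + 1357.89 + 310.84 = 3724.33

ANSWER: 3724.33


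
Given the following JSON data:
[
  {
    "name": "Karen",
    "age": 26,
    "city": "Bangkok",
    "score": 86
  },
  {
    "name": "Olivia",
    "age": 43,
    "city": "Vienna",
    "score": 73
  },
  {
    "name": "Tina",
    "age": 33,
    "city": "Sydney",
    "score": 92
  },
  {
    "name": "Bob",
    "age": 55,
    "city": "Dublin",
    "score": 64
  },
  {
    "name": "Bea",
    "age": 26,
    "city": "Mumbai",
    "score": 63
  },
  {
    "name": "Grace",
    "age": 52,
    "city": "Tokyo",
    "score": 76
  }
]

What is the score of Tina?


Looking up record where name = Tina
Record index: 2
Field 'score' = 92

ANSWER: 92


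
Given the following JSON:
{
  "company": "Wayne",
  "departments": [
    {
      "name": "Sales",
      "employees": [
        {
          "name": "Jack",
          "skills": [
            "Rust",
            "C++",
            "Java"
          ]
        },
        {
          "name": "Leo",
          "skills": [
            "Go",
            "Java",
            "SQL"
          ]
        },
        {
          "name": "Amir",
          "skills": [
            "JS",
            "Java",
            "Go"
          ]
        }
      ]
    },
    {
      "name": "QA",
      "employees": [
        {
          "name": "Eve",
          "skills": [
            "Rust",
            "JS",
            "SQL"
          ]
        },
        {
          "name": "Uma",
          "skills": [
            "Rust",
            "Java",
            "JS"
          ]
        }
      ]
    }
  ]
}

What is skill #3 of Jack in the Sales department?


Path: departments[0].employees[0].skills[2]
Value: Java

ANSWER: Java


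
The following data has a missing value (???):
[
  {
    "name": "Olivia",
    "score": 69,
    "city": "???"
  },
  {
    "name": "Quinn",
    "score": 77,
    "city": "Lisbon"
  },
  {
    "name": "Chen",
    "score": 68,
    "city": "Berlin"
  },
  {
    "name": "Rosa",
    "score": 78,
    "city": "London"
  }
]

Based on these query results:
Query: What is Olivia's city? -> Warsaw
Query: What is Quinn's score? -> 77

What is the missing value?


The missing value is Olivia's city
From query: Olivia's city = Warsaw

ANSWER: Warsaw


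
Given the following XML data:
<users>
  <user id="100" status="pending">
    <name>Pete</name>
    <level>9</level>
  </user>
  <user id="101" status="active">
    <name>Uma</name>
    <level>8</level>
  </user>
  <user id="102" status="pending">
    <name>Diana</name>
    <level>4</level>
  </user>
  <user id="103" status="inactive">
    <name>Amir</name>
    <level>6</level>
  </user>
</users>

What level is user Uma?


Finding user: Uma
<level>8</level>

ANSWER: 8


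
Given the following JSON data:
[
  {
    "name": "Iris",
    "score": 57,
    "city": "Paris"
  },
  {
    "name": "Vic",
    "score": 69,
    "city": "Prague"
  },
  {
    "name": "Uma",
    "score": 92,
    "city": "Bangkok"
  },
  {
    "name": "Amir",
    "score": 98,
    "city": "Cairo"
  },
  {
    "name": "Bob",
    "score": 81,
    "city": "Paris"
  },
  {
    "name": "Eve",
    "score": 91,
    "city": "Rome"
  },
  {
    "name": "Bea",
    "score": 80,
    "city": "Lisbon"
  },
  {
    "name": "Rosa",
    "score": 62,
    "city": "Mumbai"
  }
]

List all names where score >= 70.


Filtering records where score >= 70:
  Iris (score=57) -> no
  Vic (score=69) -> no
  Uma (score=92) -> YES
  Amir (score=98) -> YES
  Bob (score=81) -> YES
  Eve (score=91) -> YES
  Bea (score=80) -> YES
  Rosa (score=62) -> no


ANSWER: Uma, Amir, Bob, Eve, Bea


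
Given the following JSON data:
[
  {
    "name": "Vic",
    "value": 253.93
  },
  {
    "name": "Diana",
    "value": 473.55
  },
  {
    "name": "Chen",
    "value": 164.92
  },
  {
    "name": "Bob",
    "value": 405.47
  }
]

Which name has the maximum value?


Comparing values:
  Vic: 253.93
  Diana: 473.55
  Chen: 164.92
  Bob: 405.47
Maximum: Diana (473.55)

ANSWER: Diana


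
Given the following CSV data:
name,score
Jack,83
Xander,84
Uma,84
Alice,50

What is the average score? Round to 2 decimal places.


Scores: 83, 84, 84, 50
Sum = 301
Count = 4
Average = 301 / 4 = 75.25

ANSWER: 75.25


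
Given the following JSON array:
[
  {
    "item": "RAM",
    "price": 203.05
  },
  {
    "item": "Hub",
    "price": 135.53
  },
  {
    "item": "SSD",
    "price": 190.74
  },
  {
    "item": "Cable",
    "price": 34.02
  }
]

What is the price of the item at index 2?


Array index 2 -> SSD
price = 190.74

ANSWER: 190.74


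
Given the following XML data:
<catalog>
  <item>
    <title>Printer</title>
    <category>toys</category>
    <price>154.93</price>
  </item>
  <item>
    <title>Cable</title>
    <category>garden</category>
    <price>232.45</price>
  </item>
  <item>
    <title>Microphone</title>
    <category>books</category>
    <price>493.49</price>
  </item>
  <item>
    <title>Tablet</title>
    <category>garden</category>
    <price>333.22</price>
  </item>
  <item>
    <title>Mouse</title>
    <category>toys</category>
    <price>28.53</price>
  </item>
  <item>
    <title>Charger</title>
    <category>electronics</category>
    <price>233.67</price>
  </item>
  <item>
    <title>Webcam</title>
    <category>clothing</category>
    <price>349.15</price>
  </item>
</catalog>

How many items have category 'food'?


Scanning <item> elements for <category>food</category>:
Count: 0

ANSWER: 0


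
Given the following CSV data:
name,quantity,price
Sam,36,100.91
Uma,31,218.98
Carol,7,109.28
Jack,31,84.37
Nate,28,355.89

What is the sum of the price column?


Values in 'price' column:
  Row 1: 100.91
  Row 2: 218.98
  Row 3: 109.28
  Row 4: 84.37
  Row 5: 355.89
Sum = 100.91 + 218.98 + 109.28 + 84.37 + 355.89 = 869.43

ANSWER: 869.43


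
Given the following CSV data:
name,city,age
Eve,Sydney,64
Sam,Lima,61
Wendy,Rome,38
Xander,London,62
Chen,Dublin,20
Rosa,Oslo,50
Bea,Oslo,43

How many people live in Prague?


Scanning city column for 'Prague':
Total matches: 0

ANSWER: 0


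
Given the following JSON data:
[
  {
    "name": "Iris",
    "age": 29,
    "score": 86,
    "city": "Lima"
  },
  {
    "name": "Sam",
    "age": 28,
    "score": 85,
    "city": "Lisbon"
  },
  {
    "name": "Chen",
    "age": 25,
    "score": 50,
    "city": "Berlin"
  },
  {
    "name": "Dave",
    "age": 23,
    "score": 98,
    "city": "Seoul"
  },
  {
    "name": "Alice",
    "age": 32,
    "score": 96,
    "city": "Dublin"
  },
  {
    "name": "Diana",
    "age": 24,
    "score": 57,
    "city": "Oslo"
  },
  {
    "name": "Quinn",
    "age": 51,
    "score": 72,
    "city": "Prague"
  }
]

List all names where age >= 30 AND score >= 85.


Checking both conditions:
  Iris (age=29, score=86) -> no
  Sam (age=28, score=85) -> no
  Chen (age=25, score=50) -> no
  Dave (age=23, score=98) -> no
  Alice (age=32, score=96) -> YES
  Diana (age=24, score=57) -> no
  Quinn (age=51, score=72) -> no


ANSWER: Alice


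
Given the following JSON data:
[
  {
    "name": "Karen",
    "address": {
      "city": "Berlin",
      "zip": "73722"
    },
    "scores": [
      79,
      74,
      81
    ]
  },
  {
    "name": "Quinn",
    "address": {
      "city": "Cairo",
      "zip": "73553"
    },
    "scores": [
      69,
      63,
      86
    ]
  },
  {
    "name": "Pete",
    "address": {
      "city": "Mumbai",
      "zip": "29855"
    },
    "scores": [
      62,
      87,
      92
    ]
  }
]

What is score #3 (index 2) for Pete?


Path: records[2].scores[2]
Value: 92

ANSWER: 92


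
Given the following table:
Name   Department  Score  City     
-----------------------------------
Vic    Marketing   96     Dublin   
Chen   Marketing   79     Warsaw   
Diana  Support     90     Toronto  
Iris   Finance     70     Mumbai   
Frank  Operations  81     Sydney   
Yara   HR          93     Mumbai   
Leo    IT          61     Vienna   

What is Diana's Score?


Row 3: Diana
Score = 90

ANSWER: 90


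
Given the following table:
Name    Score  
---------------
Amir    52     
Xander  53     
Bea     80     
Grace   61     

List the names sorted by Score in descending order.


Sorting by Score (descending):
  Bea: 80
  Grace: 61
  Xander: 53
  Amir: 52


ANSWER: Bea, Grace, Xander, Amir


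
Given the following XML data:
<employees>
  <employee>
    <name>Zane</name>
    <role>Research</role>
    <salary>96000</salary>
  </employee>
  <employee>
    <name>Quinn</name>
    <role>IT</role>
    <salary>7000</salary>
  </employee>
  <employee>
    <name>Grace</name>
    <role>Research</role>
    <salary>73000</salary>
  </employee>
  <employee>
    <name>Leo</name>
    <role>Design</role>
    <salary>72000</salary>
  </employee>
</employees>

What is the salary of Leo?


Searching for <employee> with <name>Leo</name>
Found at position 4
<salary>72000</salary>

ANSWER: 72000


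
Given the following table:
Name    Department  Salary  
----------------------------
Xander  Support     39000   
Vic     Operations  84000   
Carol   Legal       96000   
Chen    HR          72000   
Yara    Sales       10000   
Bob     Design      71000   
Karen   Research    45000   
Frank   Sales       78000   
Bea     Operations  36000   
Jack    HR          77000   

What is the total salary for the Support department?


Support department members:
  Xander: 39000
Total = 39000 = 39000

ANSWER: 39000


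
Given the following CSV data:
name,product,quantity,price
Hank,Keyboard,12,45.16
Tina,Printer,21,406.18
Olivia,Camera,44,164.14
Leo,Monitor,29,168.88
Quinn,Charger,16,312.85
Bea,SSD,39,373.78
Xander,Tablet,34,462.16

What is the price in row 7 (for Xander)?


Row 7: Xander
Column 'price' = 462.16

ANSWER: 462.16


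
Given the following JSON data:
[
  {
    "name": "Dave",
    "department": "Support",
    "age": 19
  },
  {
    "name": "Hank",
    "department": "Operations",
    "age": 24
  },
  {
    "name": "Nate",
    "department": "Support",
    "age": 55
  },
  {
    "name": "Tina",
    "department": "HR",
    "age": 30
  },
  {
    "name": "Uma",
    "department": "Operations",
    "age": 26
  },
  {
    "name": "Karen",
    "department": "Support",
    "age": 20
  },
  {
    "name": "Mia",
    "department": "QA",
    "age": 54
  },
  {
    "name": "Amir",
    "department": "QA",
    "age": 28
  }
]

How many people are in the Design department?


Scanning records for department = Design
  No matches found
Count: 0

ANSWER: 0


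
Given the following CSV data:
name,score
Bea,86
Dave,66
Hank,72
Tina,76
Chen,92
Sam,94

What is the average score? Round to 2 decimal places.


Scores: 86, 66, 72, 76, 92, 94
Sum = 486
Count = 6
Average = 486 / 6 = 81.00

ANSWER: 81.00


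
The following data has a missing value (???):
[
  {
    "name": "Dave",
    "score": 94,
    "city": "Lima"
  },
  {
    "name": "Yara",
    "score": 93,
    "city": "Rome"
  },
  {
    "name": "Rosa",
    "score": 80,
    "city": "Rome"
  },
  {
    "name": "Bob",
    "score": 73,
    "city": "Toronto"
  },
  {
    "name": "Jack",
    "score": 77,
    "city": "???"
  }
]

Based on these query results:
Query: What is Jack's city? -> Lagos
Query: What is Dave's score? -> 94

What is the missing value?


The missing value is Jack's city
From query: Jack's city = Lagos

ANSWER: Lagos


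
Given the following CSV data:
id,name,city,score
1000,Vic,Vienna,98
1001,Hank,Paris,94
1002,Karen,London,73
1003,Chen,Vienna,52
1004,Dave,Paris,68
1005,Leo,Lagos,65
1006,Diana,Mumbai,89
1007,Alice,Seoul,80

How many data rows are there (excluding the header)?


Counting rows (excluding header):
Header: id,name,city,score
Data rows: 8

ANSWER: 8


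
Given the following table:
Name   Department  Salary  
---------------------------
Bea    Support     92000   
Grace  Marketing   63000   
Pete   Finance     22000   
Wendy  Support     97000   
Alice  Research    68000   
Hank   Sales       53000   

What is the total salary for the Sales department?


Sales department members:
  Hank: 53000
Total = 53000 = 53000

ANSWER: 53000


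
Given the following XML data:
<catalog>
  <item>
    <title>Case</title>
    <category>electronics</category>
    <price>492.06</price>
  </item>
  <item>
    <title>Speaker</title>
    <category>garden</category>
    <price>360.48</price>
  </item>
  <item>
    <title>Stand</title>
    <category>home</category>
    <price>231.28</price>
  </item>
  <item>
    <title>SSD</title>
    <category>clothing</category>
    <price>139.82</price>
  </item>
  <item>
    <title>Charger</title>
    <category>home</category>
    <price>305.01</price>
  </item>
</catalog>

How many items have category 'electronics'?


Scanning <item> elements for <category>electronics</category>:
  Item 1: Case -> MATCH
Count: 1

ANSWER: 1


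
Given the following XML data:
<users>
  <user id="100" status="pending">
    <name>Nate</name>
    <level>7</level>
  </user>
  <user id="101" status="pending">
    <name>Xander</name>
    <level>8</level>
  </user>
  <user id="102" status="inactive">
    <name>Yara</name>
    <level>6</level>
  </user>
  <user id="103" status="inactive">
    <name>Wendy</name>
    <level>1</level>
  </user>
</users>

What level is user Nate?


Finding user: Nate
<level>7</level>

ANSWER: 7


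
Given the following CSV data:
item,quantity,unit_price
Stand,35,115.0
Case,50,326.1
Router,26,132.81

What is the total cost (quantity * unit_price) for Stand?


Row: Stand
quantity = 35
unit_price = 115.0
total = 35 * 115.0 = 4025.0

ANSWER: 4025.0


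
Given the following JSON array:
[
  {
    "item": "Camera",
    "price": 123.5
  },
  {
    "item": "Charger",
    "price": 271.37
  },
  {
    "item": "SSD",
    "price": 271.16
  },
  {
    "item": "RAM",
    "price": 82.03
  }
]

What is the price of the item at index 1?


Array index 1 -> Charger
price = 271.37

ANSWER: 271.37


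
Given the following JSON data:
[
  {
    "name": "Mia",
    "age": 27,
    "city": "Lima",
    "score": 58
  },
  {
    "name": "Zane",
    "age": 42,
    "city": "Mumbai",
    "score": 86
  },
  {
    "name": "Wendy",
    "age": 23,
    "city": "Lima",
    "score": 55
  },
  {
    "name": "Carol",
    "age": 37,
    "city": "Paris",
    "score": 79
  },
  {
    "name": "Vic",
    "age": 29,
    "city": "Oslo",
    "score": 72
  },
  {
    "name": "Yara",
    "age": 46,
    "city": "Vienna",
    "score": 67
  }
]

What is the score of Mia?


Looking up record where name = Mia
Record index: 0
Field 'score' = 58

ANSWER: 58


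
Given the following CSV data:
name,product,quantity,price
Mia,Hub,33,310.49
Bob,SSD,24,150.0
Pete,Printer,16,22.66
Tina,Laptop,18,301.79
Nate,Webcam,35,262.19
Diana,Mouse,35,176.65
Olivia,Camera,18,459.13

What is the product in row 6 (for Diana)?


Row 6: Diana
Column 'product' = Mouse

ANSWER: Mouse


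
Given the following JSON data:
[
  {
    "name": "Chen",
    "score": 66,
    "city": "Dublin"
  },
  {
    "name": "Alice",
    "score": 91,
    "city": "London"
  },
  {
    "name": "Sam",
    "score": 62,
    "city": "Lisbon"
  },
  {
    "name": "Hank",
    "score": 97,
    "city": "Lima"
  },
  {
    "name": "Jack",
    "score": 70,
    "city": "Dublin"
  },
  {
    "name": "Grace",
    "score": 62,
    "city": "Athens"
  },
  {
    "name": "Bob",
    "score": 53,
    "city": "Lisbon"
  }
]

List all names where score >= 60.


Filtering records where score >= 60:
  Chen (score=66) -> YES
  Alice (score=91) -> YES
  Sam (score=62) -> YES
  Hank (score=97) -> YES
  Jack (score=70) -> YES
  Grace (score=62) -> YES
  Bob (score=53) -> no


ANSWER: Chen, Alice, Sam, Hank, Jack, Grace


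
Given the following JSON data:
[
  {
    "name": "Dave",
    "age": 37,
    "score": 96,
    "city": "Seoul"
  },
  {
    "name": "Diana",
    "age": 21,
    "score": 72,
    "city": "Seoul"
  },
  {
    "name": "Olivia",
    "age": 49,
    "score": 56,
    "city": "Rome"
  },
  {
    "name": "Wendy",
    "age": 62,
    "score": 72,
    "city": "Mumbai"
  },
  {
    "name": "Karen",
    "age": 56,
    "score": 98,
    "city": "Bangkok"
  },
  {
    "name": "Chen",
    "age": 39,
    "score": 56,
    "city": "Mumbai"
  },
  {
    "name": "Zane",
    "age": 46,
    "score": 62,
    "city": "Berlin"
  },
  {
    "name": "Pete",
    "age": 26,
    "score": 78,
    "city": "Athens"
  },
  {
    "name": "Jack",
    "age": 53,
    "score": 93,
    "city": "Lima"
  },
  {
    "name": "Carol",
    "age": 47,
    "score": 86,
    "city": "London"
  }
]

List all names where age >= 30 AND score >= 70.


Checking both conditions:
  Dave (age=37, score=96) -> YES
  Diana (age=21, score=72) -> no
  Olivia (age=49, score=56) -> no
  Wendy (age=62, score=72) -> YES
  Karen (age=56, score=98) -> YES
  Chen (age=39, score=56) -> no
  Zane (age=46, score=62) -> no
  Pete (age=26, score=78) -> no
  Jack (age=53, score=93) -> YES
  Carol (age=47, score=86) -> YES


ANSWER: Dave, Wendy, Karen, Jack, Carol


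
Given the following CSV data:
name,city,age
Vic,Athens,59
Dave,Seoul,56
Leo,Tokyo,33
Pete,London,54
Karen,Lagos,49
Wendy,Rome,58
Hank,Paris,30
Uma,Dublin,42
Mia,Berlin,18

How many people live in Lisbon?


Scanning city column for 'Lisbon':
Total matches: 0

ANSWER: 0


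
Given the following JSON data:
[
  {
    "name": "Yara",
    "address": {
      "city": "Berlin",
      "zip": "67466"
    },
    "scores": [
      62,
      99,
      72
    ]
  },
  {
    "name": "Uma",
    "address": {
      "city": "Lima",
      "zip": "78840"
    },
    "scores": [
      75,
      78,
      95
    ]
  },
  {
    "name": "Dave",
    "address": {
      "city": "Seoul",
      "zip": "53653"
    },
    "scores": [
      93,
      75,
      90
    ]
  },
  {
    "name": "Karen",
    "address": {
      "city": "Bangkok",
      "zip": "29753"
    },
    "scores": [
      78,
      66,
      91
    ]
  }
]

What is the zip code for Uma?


Path: records[1].address.zip
Value: 78840

ANSWER: 78840


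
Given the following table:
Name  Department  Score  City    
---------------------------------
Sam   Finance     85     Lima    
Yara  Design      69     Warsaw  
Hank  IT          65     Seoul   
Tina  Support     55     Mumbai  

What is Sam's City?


Row 1: Sam
City = Lima

ANSWER: Lima


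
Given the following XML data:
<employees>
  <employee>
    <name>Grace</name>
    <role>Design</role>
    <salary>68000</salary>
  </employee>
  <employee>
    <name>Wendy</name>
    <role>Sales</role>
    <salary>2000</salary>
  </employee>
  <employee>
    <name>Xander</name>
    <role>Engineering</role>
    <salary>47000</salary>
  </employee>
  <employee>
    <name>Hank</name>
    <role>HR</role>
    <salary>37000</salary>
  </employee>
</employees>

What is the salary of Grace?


Searching for <employee> with <name>Grace</name>
Found at position 1
<salary>68000</salary>

ANSWER: 68000


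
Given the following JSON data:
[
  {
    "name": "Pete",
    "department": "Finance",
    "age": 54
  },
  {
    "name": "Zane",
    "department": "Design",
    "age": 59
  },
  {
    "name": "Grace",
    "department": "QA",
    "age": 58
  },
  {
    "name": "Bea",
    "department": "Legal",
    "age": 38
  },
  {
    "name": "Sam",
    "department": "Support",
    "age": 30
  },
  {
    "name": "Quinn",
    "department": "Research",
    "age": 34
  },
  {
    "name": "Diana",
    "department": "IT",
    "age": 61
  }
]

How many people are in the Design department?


Scanning records for department = Design
  Record 1: Zane
Count: 1

ANSWER: 1


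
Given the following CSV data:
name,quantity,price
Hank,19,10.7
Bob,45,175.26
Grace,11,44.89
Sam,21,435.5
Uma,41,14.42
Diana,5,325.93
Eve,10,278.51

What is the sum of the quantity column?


Values in 'quantity' column:
  Row 1: 19
  Row 2: 45
  Row 3: 11
  Row 4: 21
  Row 5: 41
  Row 6: 5
  Row 7: 10
Sum = 19 + 45 + 11 + 21 + 41 + 5 + 10 = 152

ANSWER: 152


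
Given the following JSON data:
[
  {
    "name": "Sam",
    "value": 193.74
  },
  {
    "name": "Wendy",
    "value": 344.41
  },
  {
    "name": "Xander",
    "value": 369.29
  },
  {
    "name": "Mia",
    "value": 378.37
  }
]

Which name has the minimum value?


Comparing values:
  Sam: 193.74
  Wendy: 344.41
  Xander: 369.29
  Mia: 378.37
Minimum: Sam (193.74)

ANSWER: Sam


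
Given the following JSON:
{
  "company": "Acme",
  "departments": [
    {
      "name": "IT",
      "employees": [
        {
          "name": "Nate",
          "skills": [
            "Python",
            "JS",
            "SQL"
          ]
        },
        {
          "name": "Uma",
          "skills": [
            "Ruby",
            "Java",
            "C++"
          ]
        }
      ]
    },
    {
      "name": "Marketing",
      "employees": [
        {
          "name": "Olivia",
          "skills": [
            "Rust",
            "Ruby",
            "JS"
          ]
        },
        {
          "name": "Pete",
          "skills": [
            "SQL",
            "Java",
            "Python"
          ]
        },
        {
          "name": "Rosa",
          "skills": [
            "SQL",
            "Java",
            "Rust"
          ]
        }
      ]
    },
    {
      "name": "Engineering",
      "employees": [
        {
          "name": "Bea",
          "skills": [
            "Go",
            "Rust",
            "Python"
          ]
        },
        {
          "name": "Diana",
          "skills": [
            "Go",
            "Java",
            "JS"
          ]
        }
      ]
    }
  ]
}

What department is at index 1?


Path: departments[1].name
Value: Marketing

ANSWER: Marketing


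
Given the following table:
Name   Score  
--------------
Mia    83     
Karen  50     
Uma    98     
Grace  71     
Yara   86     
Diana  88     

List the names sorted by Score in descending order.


Sorting by Score (descending):
  Uma: 98
  Diana: 88
  Yara: 86
  Mia: 83
  Grace: 71
  Karen: 50


ANSWER: Uma, Diana, Yara, Mia, Grace, Karen


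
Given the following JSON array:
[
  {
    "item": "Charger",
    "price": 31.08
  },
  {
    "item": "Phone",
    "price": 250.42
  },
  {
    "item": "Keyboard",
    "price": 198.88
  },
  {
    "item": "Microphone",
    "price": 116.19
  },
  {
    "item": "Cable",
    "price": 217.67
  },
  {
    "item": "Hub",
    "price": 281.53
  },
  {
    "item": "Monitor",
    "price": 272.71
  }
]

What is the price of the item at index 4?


Array index 4 -> Cable
price = 217.67

ANSWER: 217.67


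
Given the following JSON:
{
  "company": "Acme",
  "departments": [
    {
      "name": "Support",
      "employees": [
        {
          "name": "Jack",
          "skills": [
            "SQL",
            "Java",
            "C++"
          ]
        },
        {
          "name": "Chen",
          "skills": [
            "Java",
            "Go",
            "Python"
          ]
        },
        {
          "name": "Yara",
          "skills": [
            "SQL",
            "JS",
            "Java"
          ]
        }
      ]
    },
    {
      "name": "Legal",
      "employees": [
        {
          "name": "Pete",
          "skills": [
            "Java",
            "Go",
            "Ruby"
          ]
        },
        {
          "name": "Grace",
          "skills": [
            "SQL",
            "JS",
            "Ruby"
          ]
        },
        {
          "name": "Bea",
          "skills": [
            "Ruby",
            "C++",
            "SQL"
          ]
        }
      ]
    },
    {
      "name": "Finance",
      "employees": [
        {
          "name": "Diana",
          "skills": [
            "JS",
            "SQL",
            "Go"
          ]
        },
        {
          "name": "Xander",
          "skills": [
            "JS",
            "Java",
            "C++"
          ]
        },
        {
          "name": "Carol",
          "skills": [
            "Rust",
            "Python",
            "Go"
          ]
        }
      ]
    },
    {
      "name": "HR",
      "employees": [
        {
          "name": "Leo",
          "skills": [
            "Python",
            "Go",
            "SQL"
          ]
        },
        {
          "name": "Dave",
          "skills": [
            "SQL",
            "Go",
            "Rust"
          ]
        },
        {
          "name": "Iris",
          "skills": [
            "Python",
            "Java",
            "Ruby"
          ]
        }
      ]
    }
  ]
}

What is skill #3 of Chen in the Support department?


Path: departments[0].employees[1].skills[2]
Value: Python

ANSWER: Python


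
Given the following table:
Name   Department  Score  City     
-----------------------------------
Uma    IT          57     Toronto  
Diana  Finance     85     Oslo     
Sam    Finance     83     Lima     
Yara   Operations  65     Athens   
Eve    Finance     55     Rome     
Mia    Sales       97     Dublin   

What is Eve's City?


Row 5: Eve
City = Rome

ANSWER: Rome


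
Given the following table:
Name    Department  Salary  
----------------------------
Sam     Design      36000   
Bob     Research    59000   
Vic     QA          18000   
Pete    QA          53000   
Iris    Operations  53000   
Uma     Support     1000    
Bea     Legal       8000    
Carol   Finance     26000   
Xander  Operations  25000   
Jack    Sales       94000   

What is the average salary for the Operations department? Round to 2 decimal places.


Operations department members:
  Iris: 53000
  Xander: 25000
Sum = 78000
Count = 2
Average = 78000 / 2 = 39000.00

ANSWER: 39000.00


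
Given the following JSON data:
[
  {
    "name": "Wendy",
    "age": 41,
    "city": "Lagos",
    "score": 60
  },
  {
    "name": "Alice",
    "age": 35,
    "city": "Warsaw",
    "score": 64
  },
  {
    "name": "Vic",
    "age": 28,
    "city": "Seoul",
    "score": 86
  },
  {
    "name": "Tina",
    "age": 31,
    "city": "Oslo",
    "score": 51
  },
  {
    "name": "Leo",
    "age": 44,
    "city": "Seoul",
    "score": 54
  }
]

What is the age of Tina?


Looking up record where name = Tina
Record index: 3
Field 'age' = 31

ANSWER: 31


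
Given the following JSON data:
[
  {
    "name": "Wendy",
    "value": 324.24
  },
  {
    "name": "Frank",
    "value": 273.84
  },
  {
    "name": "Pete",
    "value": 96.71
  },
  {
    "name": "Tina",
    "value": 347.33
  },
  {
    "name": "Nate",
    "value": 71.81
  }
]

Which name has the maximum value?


Comparing values:
  Wendy: 324.24
  Frank: 273.84
  Pete: 96.71
  Tina: 347.33
  Nate: 71.81
Maximum: Tina (347.33)

ANSWER: Tina


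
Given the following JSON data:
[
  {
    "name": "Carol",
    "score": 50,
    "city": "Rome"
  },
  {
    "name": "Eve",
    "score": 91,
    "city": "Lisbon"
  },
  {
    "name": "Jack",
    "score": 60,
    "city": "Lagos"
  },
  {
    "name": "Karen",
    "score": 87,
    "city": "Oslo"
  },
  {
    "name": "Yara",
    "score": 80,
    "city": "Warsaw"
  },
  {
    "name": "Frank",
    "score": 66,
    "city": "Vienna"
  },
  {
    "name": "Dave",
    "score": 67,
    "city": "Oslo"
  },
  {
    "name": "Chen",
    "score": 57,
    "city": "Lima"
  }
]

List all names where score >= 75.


Filtering records where score >= 75:
  Carol (score=50) -> no
  Eve (score=91) -> YES
  Jack (score=60) -> no
  Karen (score=87) -> YES
  Yara (score=80) -> YES
  Frank (score=66) -> no
  Dave (score=67) -> no
  Chen (score=57) -> no


ANSWER: Eve, Karen, Yara


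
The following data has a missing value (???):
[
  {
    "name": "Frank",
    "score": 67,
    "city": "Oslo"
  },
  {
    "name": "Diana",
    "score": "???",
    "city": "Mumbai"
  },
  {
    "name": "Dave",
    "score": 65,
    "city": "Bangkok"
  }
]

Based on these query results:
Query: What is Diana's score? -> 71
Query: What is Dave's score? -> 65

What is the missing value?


The missing value is Diana's score
From query: Diana's score = 71

ANSWER: 71
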